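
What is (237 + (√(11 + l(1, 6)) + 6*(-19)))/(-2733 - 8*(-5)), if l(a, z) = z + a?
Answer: -123/2693 - 3*√2/2693 ≈ -0.047249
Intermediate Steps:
l(a, z) = a + z
(237 + (√(11 + l(1, 6)) + 6*(-19)))/(-2733 - 8*(-5)) = (237 + (√(11 + (1 + 6)) + 6*(-19)))/(-2733 - 8*(-5)) = (237 + (√(11 + 7) - 114))/(-2733 + 40) = (237 + (√18 - 114))/(-2693) = (237 + (3*√2 - 114))*(-1/2693) = (237 + (-114 + 3*√2))*(-1/2693) = (123 + 3*√2)*(-1/2693) = -123/2693 - 3*√2/2693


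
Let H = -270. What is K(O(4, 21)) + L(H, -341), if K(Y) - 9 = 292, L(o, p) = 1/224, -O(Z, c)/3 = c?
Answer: 67425/224 ≈ 301.00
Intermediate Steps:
O(Z, c) = -3*c
L(o, p) = 1/224
K(Y) = 301 (K(Y) = 9 + 292 = 301)
K(O(4, 21)) + L(H, -341) = 301 + 1/224 = 67425/224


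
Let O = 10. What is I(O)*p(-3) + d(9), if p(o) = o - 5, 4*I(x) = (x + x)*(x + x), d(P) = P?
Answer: -791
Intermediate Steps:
I(x) = x² (I(x) = ((x + x)*(x + x))/4 = ((2*x)*(2*x))/4 = (4*x²)/4 = x²)
p(o) = -5 + o
I(O)*p(-3) + d(9) = 10²*(-5 - 3) + 9 = 100*(-8) + 9 = -800 + 9 = -791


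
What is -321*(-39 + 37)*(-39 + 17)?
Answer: -14124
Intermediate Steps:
-321*(-39 + 37)*(-39 + 17) = -(-642)*(-22) = -321*44 = -14124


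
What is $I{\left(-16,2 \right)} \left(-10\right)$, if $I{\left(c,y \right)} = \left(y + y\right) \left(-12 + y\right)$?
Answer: $400$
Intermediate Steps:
$I{\left(c,y \right)} = 2 y \left(-12 + y\right)$
$I{\left(-16,2 \right)} \left(-10\right) = 2 \cdot 2 \left(-12 + 2\right) \left(-10\right) = 2 \cdot 2 \left(-10\right) \left(-10\right) = \left(-40\right) \left(-10\right) = 400$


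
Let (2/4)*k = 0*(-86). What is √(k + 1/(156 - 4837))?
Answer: I*√4681/4681 ≈ 0.014616*I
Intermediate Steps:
k = 0 (k = 2*(0*(-86)) = 2*0 = 0)
√(k + 1/(156 - 4837)) = √(0 + 1/(156 - 4837)) = √(0 + 1/(-4681)) = √(0 - 1/4681) = √(-1/4681) = I*√4681/4681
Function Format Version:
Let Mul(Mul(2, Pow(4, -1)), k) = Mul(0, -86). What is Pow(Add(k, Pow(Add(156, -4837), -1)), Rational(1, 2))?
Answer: Mul(Rational(1, 4681), I, Pow(4681, Rational(1, 2))) ≈ Mul(0.014616, I)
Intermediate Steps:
k = 0 (k = Mul(2, Mul(0, -86)) = Mul(2, 0) = 0)
Pow(Add(k, Pow(Add(156, -4837), -1)), Rational(1, 2)) = Pow(Add(0, Pow(Add(156, -4837), -1)), Rational(1, 2)) = Pow(Add(0, Pow(-4681, -1)), Rational(1, 2)) = Pow(Add(0, Rational(-1, 4681)), Rational(1, 2)) = Pow(Rational(-1, 4681), Rational(1, 2)) = Mul(Rational(1, 4681), I, Pow(4681, Rational(1, 2)))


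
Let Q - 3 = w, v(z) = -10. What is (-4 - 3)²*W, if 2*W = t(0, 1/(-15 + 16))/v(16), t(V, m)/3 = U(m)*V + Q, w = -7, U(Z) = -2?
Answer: 147/5 ≈ 29.400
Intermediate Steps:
Q = -4 (Q = 3 - 7 = -4)
t(V, m) = -12 - 6*V (t(V, m) = 3*(-2*V - 4) = 3*(-4 - 2*V) = -12 - 6*V)
W = ⅗ (W = ((-12 - 6*0)/(-10))/2 = ((-12 + 0)*(-⅒))/2 = (-12*(-⅒))/2 = (½)*(6/5) = ⅗ ≈ 0.60000)
(-4 - 3)²*W = (-4 - 3)²*(⅗) = (-7)²*(⅗) = 49*(⅗) = 147/5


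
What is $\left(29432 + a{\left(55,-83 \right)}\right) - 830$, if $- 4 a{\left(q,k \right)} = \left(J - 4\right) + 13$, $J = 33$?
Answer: $\frac{57183}{2} \approx 28592.0$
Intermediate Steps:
$a{\left(q,k \right)} = - \frac{21}{2}$ ($a{\left(q,k \right)} = - \frac{\left(33 - 4\right) + 13}{4} = - \frac{29 + 13}{4} = \left(- \frac{1}{4}\right) 42 = - \frac{21}{2}$)
$\left(29432 + a{\left(55,-83 \right)}\right) - 830 = \left(29432 - \frac{21}{2}\right) - 830 = \frac{58843}{2} - 830 = \frac{57183}{2}$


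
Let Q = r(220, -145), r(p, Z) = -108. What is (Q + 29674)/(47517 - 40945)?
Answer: 14783/3286 ≈ 4.4988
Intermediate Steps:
Q = -108
(Q + 29674)/(47517 - 40945) = (-108 + 29674)/(47517 - 40945) = 29566/6572 = 29566*(1/6572) = 14783/3286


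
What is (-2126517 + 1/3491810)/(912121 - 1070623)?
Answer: 7425393325769/553458868620 ≈ 13.416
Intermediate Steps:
(-2126517 + 1/3491810)/(912121 - 1070623) = (-2126517 + 1/3491810)/(-158502) = -7425393325769/3491810*(-1/158502) = 7425393325769/553458868620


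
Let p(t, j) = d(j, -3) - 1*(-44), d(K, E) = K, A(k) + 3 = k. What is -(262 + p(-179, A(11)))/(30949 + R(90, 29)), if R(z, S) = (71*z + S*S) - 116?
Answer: -157/19032 ≈ -0.0082493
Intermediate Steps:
A(k) = -3 + k
R(z, S) = -116 + S**2 + 71*z (R(z, S) = (71*z + S**2) - 116 = (S**2 + 71*z) - 116 = -116 + S**2 + 71*z)
p(t, j) = 44 + j (p(t, j) = j - 1*(-44) = j + 44 = 44 + j)
-(262 + p(-179, A(11)))/(30949 + R(90, 29)) = -(262 + (44 + (-3 + 11)))/(30949 + (-116 + 29**2 + 71*90)) = -(262 + (44 + 8))/(30949 + (-116 + 841 + 6390)) = -(262 + 52)/(30949 + 7115) = -314/38064 = -1*157/19032 = -157/19032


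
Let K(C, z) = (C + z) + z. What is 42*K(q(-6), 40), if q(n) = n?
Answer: 3108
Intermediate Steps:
K(C, z) = C + 2*z
42*K(q(-6), 40) = 42*(-6 + 2*40) = 42*(-6 + 80) = 42*74 = 3108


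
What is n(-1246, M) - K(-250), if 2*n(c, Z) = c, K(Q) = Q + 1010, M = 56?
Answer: -1383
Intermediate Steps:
K(Q) = 1010 + Q
n(c, Z) = c/2
n(-1246, M) - K(-250) = (1/2)*(-1246) - (1010 - 250) = -623 - 1*760 = -623 - 760 = -1383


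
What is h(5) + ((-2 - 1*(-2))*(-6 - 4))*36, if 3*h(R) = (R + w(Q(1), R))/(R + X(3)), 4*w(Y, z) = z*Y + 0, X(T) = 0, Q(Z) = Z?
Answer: 5/12 ≈ 0.41667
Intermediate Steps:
w(Y, z) = Y*z/4 (w(Y, z) = (z*Y + 0)/4 = (Y*z + 0)/4 = (Y*z)/4 = Y*z/4)
h(R) = 5/12 (h(R) = ((R + (¼)*1*R)/(R + 0))/3 = ((R + R/4)/R)/3 = ((5*R/4)/R)/3 = (⅓)*(5/4) = 5/12)
h(5) + ((-2 - 1*(-2))*(-6 - 4))*36 = 5/12 + ((-2 - 1*(-2))*(-6 - 4))*36 = 5/12 + ((-2 + 2)*(-10))*36 = 5/12 + (0*(-10))*36 = 5/12 + 0*36 = 5/12 + 0 = 5/12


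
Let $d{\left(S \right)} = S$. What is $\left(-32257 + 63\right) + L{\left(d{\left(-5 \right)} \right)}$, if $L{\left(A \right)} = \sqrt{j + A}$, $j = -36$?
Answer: $-32194 + i \sqrt{41} \approx -32194.0 + 6.4031 i$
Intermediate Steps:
$L{\left(A \right)} = \sqrt{-36 + A}$
$\left(-32257 + 63\right) + L{\left(d{\left(-5 \right)} \right)} = \left(-32257 + 63\right) + \sqrt{-36 - 5} = -32194 + \sqrt{-41} = -32194 + i \sqrt{41}$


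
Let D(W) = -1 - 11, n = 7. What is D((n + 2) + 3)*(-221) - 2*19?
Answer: 2614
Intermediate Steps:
D(W) = -12
D((n + 2) + 3)*(-221) - 2*19 = -12*(-221) - 2*19 = 2652 - 38 = 2614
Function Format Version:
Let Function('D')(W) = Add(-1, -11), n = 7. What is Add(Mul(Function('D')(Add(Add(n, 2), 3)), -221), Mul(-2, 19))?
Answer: 2614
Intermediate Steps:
Function('D')(W) = -12
Add(Mul(Function('D')(Add(Add(n, 2), 3)), -221), Mul(-2, 19)) = Add(Mul(-12, -221), Mul(-2, 19)) = Add(2652, -38) = 2614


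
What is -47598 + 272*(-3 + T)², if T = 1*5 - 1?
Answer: -47326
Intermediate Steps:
T = 4 (T = 5 - 1 = 4)
-47598 + 272*(-3 + T)² = -47598 + 272*(-3 + 4)² = -47598 + 272*1² = -47598 + 272*1 = -47598 + 272 = -47326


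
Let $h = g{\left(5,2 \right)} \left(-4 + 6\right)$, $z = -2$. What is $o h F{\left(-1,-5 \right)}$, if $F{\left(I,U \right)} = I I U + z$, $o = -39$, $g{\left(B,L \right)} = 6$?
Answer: $3276$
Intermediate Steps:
$h = 12$ ($h = 6 \left(-4 + 6\right) = 6 \cdot 2 = 12$)
$F{\left(I,U \right)} = -2 + U I^{2}$ ($F{\left(I,U \right)} = I I U - 2 = I^{2} U - 2 = U I^{2} - 2 = -2 + U I^{2}$)
$o h F{\left(-1,-5 \right)} = \left(-39\right) 12 \left(-2 - 5 \left(-1\right)^{2}\right) = - 468 \left(-2 - 5\right) = \left(-468\right) \left(-7\right) = 3276$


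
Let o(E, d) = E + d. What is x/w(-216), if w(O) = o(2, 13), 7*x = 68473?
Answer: 68473/105 ≈ 652.12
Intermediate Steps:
x = 68473/7 (x = (1/7)*68473 = 68473/7 ≈ 9781.9)
w(O) = 15 (w(O) = 2 + 13 = 15)
x/w(-216) = (68473/7)/15 = (68473/7)*(1/15) = 68473/105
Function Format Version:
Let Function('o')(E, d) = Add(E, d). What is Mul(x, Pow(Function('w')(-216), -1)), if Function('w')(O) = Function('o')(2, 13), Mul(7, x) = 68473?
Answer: Rational(68473, 105) ≈ 652.12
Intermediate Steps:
x = Rational(68473, 7) (x = Mul(Rational(1, 7), 68473) = Rational(68473, 7) ≈ 9781.9)
Function('w')(O) = 15 (Function('w')(O) = Add(2, 13) = 15)
Mul(x, Pow(Function('w')(-216), -1)) = Mul(Rational(68473, 7), Pow(15, -1)) = Mul(Rational(68473, 7), Rational(1, 15)) = Rational(68473, 105)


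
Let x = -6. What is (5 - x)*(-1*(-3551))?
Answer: 39061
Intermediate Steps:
(5 - x)*(-1*(-3551)) = (5 - 1*(-6))*(-1*(-3551)) = (5 + 6)*3551 = 11*3551 = 39061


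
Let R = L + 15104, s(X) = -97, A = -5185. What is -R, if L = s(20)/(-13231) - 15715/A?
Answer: -207276827510/13720547 ≈ -15107.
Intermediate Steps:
L = 41685622/13720547 (L = -97/(-13231) - 15715/(-5185) = -97*(-1/13231) - 15715*(-1/5185) = 97/13231 + 3143/1037 = 41685622/13720547 ≈ 3.0382)
R = 207276827510/13720547 (R = 41685622/13720547 + 15104 = 207276827510/13720547 ≈ 15107.)
-R = -1*207276827510/13720547 = -207276827510/13720547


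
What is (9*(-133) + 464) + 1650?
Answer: 917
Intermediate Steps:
(9*(-133) + 464) + 1650 = (-1197 + 464) + 1650 = -733 + 1650 = 917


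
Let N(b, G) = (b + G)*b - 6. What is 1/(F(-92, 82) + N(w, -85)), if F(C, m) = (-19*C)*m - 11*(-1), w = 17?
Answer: 1/142185 ≈ 7.0331e-6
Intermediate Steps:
F(C, m) = 11 - 19*C*m (F(C, m) = -19*C*m + 11 = 11 - 19*C*m)
N(b, G) = -6 + b*(G + b) (N(b, G) = (G + b)*b - 6 = b*(G + b) - 6 = -6 + b*(G + b))
1/(F(-92, 82) + N(w, -85)) = 1/((11 - 19*(-92)*82) + (-6 + 17**2 - 85*17)) = 1/((11 + 143336) + (-6 + 289 - 1445)) = 1/(143347 - 1162) = 1/142185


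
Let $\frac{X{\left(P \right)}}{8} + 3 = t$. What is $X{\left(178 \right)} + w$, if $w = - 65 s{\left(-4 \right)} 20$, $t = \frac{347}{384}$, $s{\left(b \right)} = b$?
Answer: $\frac{248795}{48} \approx 5183.2$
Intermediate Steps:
$t = \frac{347}{384}$ ($t = 347 \cdot \frac{1}{384} = \frac{347}{384} \approx 0.90365$)
$X{\left(P \right)} = - \frac{805}{48}$ ($X{\left(P \right)} = -24 + 8 \cdot \frac{347}{384} = -24 + \frac{347}{48} = - \frac{805}{48}$)
$w = 5200$ ($w = \left(-65\right) \left(-4\right) 20 = 260 \cdot 20 = 5200$)
$X{\left(178 \right)} + w = - \frac{805}{48} + 5200 = \frac{248795}{48}$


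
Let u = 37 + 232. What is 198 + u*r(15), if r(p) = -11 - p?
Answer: -6796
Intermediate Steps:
u = 269
198 + u*r(15) = 198 + 269*(-11 - 1*15) = 198 + 269*(-11 - 15) = 198 + 269*(-26) = 198 - 6994 = -6796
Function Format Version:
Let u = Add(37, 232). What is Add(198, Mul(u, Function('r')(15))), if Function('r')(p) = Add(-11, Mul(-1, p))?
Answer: -6796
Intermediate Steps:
u = 269
Add(198, Mul(u, Function('r')(15))) = Add(198, Mul(269, Add(-11, Mul(-1, 15)))) = Add(198, Mul(269, Add(-11, -15))) = Add(198, Mul(269, -26)) = Add(198, -6994) = -6796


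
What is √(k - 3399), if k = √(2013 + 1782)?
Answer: √(-3399 + √3795) ≈ 57.77*I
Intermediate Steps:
k = √3795 ≈ 61.604
√(k - 3399) = √(√3795 - 3399) = √(-3399 + √3795)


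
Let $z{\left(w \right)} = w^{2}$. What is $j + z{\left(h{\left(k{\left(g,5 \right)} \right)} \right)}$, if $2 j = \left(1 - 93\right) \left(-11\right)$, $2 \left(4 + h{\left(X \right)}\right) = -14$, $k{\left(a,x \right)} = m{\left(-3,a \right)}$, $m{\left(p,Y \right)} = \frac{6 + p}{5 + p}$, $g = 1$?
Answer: $627$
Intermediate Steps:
$m{\left(p,Y \right)} = \frac{6 + p}{5 + p}$
$k{\left(a,x \right)} = \frac{3}{2}$ ($k{\left(a,x \right)} = \frac{6 - 3}{5 - 3} = \frac{1}{2} \cdot 3 = \frac{3}{2}$)
$h{\left(X \right)} = -11$ ($h{\left(X \right)} = -4 + \frac{1}{2} \left(-14\right) = -4 - 7 = -11$)
$j = 506$ ($j = \frac{\left(1 - 93\right) \left(-11\right)}{2} = \frac{\left(-92\right) \left(-11\right)}{2} = \frac{1}{2} \cdot 1012 = 506$)
$j + z{\left(h{\left(k{\left(g,5 \right)} \right)} \right)} = 506 + \left(-11\right)^{2} = 506 + 121 = 627$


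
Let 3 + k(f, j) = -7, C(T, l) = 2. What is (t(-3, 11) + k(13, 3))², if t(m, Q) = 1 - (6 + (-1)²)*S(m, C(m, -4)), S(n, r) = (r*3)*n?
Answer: 13689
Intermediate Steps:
S(n, r) = 3*n*r (S(n, r) = (3*r)*n = 3*n*r)
k(f, j) = -10 (k(f, j) = -3 - 7 = -10)
t(m, Q) = 1 - 42*m (t(m, Q) = 1 - (6 + (-1)²)*3*m*2 = 1 - (6 + 1)*6*m = 1 - 7*6*m = 1 - 42*m)
(t(-3, 11) + k(13, 3))² = ((1 - 42*(-3)) - 10)² = ((1 + 126) - 10)² = (127 - 10)² = 117² = 13689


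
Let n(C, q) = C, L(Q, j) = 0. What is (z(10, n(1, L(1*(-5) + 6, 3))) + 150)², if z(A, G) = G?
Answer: 22801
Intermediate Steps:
(z(10, n(1, L(1*(-5) + 6, 3))) + 150)² = (1 + 150)² = 151² = 22801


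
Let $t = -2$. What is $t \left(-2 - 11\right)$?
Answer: $26$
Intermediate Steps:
$t \left(-2 - 11\right) = - 2 \left(-2 - 11\right) = \left(-2\right) \left(-13\right) = 26$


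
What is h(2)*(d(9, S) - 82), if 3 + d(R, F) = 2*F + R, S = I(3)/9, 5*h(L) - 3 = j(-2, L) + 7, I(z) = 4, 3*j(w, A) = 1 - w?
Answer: -7436/45 ≈ -165.24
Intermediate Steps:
j(w, A) = ⅓ - w/3 (j(w, A) = (1 - w)/3 = ⅓ - w/3)
h(L) = 11/5 (h(L) = ⅗ + ((⅓ - ⅓*(-2)) + 7)/5 = ⅗ + ((⅓ + ⅔) + 7)/5 = ⅗ + (1 + 7)/5 = ⅗ + (⅕)*8 = ⅗ + 8/5 = 11/5)
S = 4/9 ≈ 0.44444
d(R, F) = -3 + R + 2*F (d(R, F) = -3 + (2*F + R) = -3 + (R + 2*F) = -3 + R + 2*F)
h(2)*(d(9, S) - 82) = 11*((-3 + 9 + 2*(4/9)) - 82)/5 = 11*((-3 + 9 + 8/9) - 82)/5 = 11*(62/9 - 82)/5 = (11/5)*(-676/9) = -7436/45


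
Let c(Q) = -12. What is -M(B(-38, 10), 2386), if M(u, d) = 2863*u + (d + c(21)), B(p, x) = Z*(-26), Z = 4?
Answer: 295378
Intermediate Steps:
B(p, x) = -104 (B(p, x) = 4*(-26) = -104)
M(u, d) = -12 + d + 2863*u (M(u, d) = 2863*u + (d - 12) = 2863*u + (-12 + d) = -12 + d + 2863*u)
-M(B(-38, 10), 2386) = -(-12 + 2386 + 2863*(-104)) = -(-12 + 2386 - 297752) = -1*(-295378) = 295378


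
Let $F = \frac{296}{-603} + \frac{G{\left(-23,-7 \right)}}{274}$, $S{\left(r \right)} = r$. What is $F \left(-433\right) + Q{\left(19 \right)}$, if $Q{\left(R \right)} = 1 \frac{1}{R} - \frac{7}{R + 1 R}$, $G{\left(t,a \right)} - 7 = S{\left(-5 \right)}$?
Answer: $\frac{656907791}{3139218} \approx 209.26$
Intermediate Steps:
$G{\left(t,a \right)} = 2$ ($G{\left(t,a \right)} = 7 - 5 = 2$)
$Q{\left(R \right)} = - \frac{5}{2 R}$ ($Q{\left(R \right)} = \frac{1}{R} - \frac{7}{R + R} = \frac{1}{R} - \frac{7}{2 R} = - \frac{5}{2 R}$)
$F = - \frac{39949}{82611}$ ($F = \frac{296}{-603} + \frac{2}{274} = 296 \left(- \frac{1}{603}\right) + 2 \cdot \frac{1}{274} = - \frac{296}{603} + \frac{1}{137} = - \frac{39949}{82611} \approx -0.48358$)
$F \left(-433\right) + Q{\left(19 \right)} = \left(- \frac{39949}{82611}\right) \left(-433\right) - \frac{5}{2 \cdot 19} = \frac{17297917}{82611} - \frac{5}{38} = \frac{656907791}{3139218}$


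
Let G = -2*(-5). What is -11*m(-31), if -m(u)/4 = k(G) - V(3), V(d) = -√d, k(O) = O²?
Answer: 4400 + 44*√3 ≈ 4476.2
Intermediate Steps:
G = 10
m(u) = -400 - 4*√3 (m(u) = -4*(10² - (-1)*√3) = -4*(100 + √3) = -400 - 4*√3)
-11*m(-31) = -11*(-400 - 4*√3) = 4400 + 44*√3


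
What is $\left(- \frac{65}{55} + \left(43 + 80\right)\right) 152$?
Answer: $\frac{203680}{11} \approx 18516.0$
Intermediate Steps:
$\left(- \frac{65}{55} + \left(43 + 80\right)\right) 152 = \left(\left(-65\right) \frac{1}{55} + 123\right) 152 = \left(- \frac{13}{11} + 123\right) 152 = \frac{1340}{11} \cdot 152 = \frac{203680}{11}$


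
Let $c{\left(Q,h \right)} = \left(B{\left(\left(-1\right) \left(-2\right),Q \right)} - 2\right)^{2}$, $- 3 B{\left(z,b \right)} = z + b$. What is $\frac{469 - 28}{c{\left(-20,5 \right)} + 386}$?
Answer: $\frac{147}{134} \approx 1.097$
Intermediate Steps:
$B{\left(z,b \right)} = - \frac{b}{3} - \frac{z}{3}$ ($B{\left(z,b \right)} = - \frac{z + b}{3} = - \frac{b + z}{3} = - \frac{b}{3} - \frac{z}{3}$)
$c{\left(Q,h \right)} = \left(- \frac{8}{3} - \frac{Q}{3}\right)^{2}$ ($c{\left(Q,h \right)} = \left(\left(- \frac{Q}{3} - \frac{\left(-1\right) \left(-2\right)}{3}\right) - 2\right)^{2} = \left(\left(- \frac{Q}{3} - \frac{2}{3}\right) - 2\right)^{2} = \left(\left(- \frac{2}{3} - \frac{Q}{3}\right) - 2\right)^{2} = \left(- \frac{8}{3} - \frac{Q}{3}\right)^{2}$)
$\frac{469 - 28}{c{\left(-20,5 \right)} + 386} = \frac{469 - 28}{\frac{\left(8 - 20\right)^{2}}{9} + 386} = \frac{441}{\frac{\left(-12\right)^{2}}{9} + 386} = \frac{441}{\frac{1}{9} \cdot 144 + 386} = \frac{441}{16 + 386} = \frac{441}{402} = 441 \cdot \frac{1}{402} = \frac{147}{134}$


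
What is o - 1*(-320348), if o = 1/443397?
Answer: 142041342157/443397 ≈ 3.2035e+5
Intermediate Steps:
o = 1/443397 ≈ 2.2553e-6
o - 1*(-320348) = 1/443397 - 1*(-320348) = 1/443397 + 320348 = 142041342157/443397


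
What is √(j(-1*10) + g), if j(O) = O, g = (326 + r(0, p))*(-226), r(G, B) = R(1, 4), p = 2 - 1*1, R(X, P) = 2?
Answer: I*√74138 ≈ 272.28*I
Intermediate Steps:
p = 1 (p = 2 - 1 = 1)
r(G, B) = 2
g = -74128 (g = (326 + 2)*(-226) = 328*(-226) = -74128)
√(j(-1*10) + g) = √(-1*10 - 74128) = √(-10 - 74128) = √(-74138) = I*√74138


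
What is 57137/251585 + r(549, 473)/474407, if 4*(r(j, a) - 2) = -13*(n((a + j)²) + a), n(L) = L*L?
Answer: -3568056037807217329/477414740380 ≈ -7.4737e+6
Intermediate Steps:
n(L) = L²
r(j, a) = 2 - 13*a/4 - 13*(a + j)⁴/4 (r(j, a) = 2 + (-13*(((a + j)²)² + a))/4 = 2 + (-13*((a + j)⁴ + a))/4 = 2 + (-13*(a + (a + j)⁴))/4 = 2 + (-13*a - 13*(a + j)⁴)/4 = 2 + (-13*a/4 - 13*(a + j)⁴/4) = 2 - 13*a/4 - 13*(a + j)⁴/4)
57137/251585 + r(549, 473)/474407 = 57137/251585 + (2 - 13/4*473 - 13*(473 + 549)⁴/4)/474407 = 57137*(1/251585) + (2 - 6149/4 - 13/4*1022⁴)*(1/474407) = 57137/251585 + (2 - 6149/4 - 13/4*1090946826256)*(1/474407) = 57137/251585 + (2 - 6149/4 - 3545577185332)*(1/474407) = 57137/251585 - 14182308747469/4*1/474407 = 57137/251585 - 14182308747469/1897628 = -3568056037807217329/477414740380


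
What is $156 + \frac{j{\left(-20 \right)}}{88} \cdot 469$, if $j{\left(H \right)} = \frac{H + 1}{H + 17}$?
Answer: $\frac{50095}{264} \approx 189.75$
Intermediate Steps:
$j{\left(H \right)} = \frac{1 + H}{17 + H}$
$156 + \frac{j{\left(-20 \right)}}{88} \cdot 469 = 156 + \frac{\frac{1}{17 - 20} \left(1 - 20\right)}{88} \cdot 469 = 156 + \frac{1}{-3} \left(-19\right) \frac{1}{88} \cdot 469 = 156 + \left(- \frac{1}{3}\right) \left(-19\right) \frac{1}{88} \cdot 469 = 156 + \frac{19}{3} \cdot \frac{1}{88} \cdot 469 = 156 + \frac{19}{264} \cdot 469 = 156 + \frac{8911}{264} = \frac{50095}{264}$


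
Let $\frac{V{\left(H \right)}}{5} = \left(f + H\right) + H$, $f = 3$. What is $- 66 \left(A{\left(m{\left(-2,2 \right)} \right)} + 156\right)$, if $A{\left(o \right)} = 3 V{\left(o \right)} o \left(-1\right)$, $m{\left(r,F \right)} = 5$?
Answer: $54054$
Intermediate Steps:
$V{\left(H \right)} = 15 + 10 H$ ($V{\left(H \right)} = 5 \left(\left(3 + H\right) + H\right) = 5 \left(3 + 2 H\right) = 15 + 10 H$)
$A{\left(o \right)} = - o \left(45 + 30 o\right)$ ($A{\left(o \right)} = 3 \left(15 + 10 o\right) o \left(-1\right) = \left(45 + 30 o\right) \left(- o\right) = - o \left(45 + 30 o\right)$)
$- 66 \left(A{\left(m{\left(-2,2 \right)} \right)} + 156\right) = - 66 \left(\left(-15\right) 5 \left(3 + 2 \cdot 5\right) + 156\right) = - 66 \left(\left(-15\right) 5 \left(3 + 10\right) + 156\right) = - 66 \left(\left(-15\right) 5 \cdot 13 + 156\right) = - 66 \left(-975 + 156\right) = \left(-66\right) \left(-819\right) = 54054$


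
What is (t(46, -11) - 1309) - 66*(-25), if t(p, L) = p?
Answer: 387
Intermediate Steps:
(t(46, -11) - 1309) - 66*(-25) = (46 - 1309) - 66*(-25) = -1263 + 1650 = 387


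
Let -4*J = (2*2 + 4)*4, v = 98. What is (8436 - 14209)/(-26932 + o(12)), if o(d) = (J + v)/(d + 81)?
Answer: 178963/834862 ≈ 0.21436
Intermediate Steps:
J = -8 (J = -(2*2 + 4)*4/4 = -(4 + 4)*4/4 = -2*4 = -¼*32 = -8)
o(d) = 90/(81 + d) (o(d) = (-8 + 98)/(d + 81) = 90/(81 + d))
(8436 - 14209)/(-26932 + o(12)) = (8436 - 14209)/(-26932 + 90/(81 + 12)) = -5773/(-26932 + 90/93) = -5773/(-26932 + 90*(1/93)) = -5773/(-26932 + 30/31) = -5773/(-834862/31) = -5773*(-31/834862) = 178963/834862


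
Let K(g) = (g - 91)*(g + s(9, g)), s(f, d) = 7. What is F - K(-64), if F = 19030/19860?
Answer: -17544407/1986 ≈ -8834.0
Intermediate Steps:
F = 1903/1986 (F = 19030*(1/19860) = 1903/1986 ≈ 0.95821)
K(g) = (-91 + g)*(7 + g) (K(g) = (g - 91)*(g + 7) = (-91 + g)*(7 + g))
F - K(-64) = 1903/1986 - (-637 + (-64)**2 - 84*(-64)) = 1903/1986 - (-637 + 4096 + 5376) = 1903/1986 - 1*8835 = 1903/1986 - 8835 = -17544407/1986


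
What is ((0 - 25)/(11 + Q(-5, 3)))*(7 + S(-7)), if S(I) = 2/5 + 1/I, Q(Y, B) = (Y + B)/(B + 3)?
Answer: -1905/112 ≈ -17.009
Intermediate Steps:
Q(Y, B) = (B + Y)/(3 + B)
S(I) = 2/5 + 1/I (S(I) = 2*(1/5) + 1/I = 2/5 + 1/I)
((0 - 25)/(11 + Q(-5, 3)))*(7 + S(-7)) = ((0 - 25)/(11 + (3 - 5)/(3 + 3)))*(7 + (2/5 + 1/(-7))) = (-25/(11 - 2/6))*(7 + (2/5 - 1/7)) = (-25/(11 + (1/6)*(-2)))*(7 + 9/35) = -25/(11 - 1/3)*(254/35) = -25/32/3*(254/35) = -25*3/32*(254/35) = -75/32*254/35 = -1905/112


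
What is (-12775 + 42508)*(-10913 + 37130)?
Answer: 779510061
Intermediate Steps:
(-12775 + 42508)*(-10913 + 37130) = 29733*26217 = 779510061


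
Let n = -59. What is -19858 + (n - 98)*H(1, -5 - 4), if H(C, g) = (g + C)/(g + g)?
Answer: -179350/9 ≈ -19928.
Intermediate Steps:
H(C, g) = (C + g)/(2*g) (H(C, g) = (C + g)/((2*g)) = (C + g)*(1/(2*g)) = (C + g)/(2*g))
-19858 + (n - 98)*H(1, -5 - 4) = -19858 + (-59 - 98)*((1 + (-5 - 4))/(2*(-5 - 4))) = -19858 - 157*(1 - 9)/(2*(-9)) = -19858 - 157*(-1)*(-8)/(2*9) = -19858 - 157*4/9 = -19858 - 628/9 = -179350/9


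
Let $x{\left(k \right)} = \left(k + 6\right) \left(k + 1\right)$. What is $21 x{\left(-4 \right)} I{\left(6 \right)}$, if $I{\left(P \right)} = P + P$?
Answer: $-1512$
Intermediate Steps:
$x{\left(k \right)} = \left(1 + k\right) \left(6 + k\right)$ ($x{\left(k \right)} = \left(6 + k\right) \left(1 + k\right) = \left(1 + k\right) \left(6 + k\right)$)
$I{\left(P \right)} = 2 P$
$21 x{\left(-4 \right)} I{\left(6 \right)} = 21 \left(6 + \left(-4\right)^{2} + 7 \left(-4\right)\right) 2 \cdot 6 = 21 \left(6 + 16 - 28\right) 12 = 21 \left(-6\right) 12 = \left(-126\right) 12 = -1512$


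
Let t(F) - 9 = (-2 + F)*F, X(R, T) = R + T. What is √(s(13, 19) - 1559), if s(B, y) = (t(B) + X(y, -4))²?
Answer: √26330 ≈ 162.27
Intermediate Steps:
t(F) = 9 + F*(-2 + F) (t(F) = 9 + (-2 + F)*F = 9 + F*(-2 + F))
s(B, y) = (5 + y + B² - 2*B)² (s(B, y) = ((9 + B² - 2*B) + (y - 4))² = ((9 + B² - 2*B) + (-4 + y))² = (5 + y + B² - 2*B)²)
√(s(13, 19) - 1559) = √((5 + 19 + 13² - 2*13)² - 1559) = √((5 + 19 + 169 - 26)² - 1559) = √(167² - 1559) = √(27889 - 1559) = √26330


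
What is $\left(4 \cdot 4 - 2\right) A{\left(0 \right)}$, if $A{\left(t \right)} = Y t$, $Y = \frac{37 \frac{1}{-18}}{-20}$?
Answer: $0$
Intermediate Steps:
$Y = \frac{37}{360}$ ($Y = 37 \left(- \frac{1}{18}\right) \left(- \frac{1}{20}\right) = \left(- \frac{37}{18}\right) \left(- \frac{1}{20}\right) = \frac{37}{360} \approx 0.10278$)
$A{\left(t \right)} = \frac{37 t}{360}$
$\left(4 \cdot 4 - 2\right) A{\left(0 \right)} = \left(4 \cdot 4 - 2\right) \frac{37}{360} \cdot 0 = \left(16 - 2\right) 0 = 14 \cdot 0 = 0$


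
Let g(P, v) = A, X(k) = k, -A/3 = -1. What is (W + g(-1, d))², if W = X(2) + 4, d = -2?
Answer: 81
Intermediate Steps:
A = 3 (A = -3*(-1) = 3)
g(P, v) = 3
W = 6 (W = 2 + 4 = 6)
(W + g(-1, d))² = (6 + 3)² = 9² = 81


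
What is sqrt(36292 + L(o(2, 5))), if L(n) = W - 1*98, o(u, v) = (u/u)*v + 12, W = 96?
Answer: sqrt(36290) ≈ 190.50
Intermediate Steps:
o(u, v) = 12 + v (o(u, v) = 1*v + 12 = v + 12 = 12 + v)
L(n) = -2 (L(n) = 96 - 1*98 = 96 - 98 = -2)
sqrt(36292 + L(o(2, 5))) = sqrt(36292 - 2) = sqrt(36290)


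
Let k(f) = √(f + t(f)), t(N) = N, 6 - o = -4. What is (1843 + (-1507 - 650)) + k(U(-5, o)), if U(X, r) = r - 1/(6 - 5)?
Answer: -314 + 3*√2 ≈ -309.76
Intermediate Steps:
o = 10 (o = 6 - 1*(-4) = 6 + 4 = 10)
U(X, r) = -1 + r (U(X, r) = r - 1/1 = r - 1*1 = r - 1 = -1 + r)
k(f) = √2*√f (k(f) = √(f + f) = √(2*f) = √2*√f)
(1843 + (-1507 - 650)) + k(U(-5, o)) = (1843 + (-1507 - 650)) + √2*√(-1 + 10) = (1843 - 2157) + √2*√9 = -314 + √2*3 = -314 + 3*√2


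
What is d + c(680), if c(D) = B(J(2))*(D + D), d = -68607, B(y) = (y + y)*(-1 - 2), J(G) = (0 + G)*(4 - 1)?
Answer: -117567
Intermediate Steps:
J(G) = 3*G (J(G) = G*3 = 3*G)
B(y) = -6*y (B(y) = (2*y)*(-3) = -6*y)
c(D) = -72*D (c(D) = (-18*2)*(D + D) = (-6*6)*(2*D) = -72*D)
d + c(680) = -68607 - 72*680 = -68607 - 48960 = -117567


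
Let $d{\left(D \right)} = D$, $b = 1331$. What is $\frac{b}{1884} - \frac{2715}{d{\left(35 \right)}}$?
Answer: $- \frac{1013695}{13188} \approx -76.865$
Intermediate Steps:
$\frac{b}{1884} - \frac{2715}{d{\left(35 \right)}} = \frac{1331}{1884} - \frac{2715}{35} = 1331 \cdot \frac{1}{1884} - \frac{543}{7} = \frac{1331}{1884} - \frac{543}{7} = - \frac{1013695}{13188}$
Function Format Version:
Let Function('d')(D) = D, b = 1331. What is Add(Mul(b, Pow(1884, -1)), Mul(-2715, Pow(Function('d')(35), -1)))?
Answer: Rational(-1013695, 13188) ≈ -76.865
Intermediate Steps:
Add(Mul(b, Pow(1884, -1)), Mul(-2715, Pow(Function('d')(35), -1))) = Add(Mul(1331, Pow(1884, -1)), Mul(-2715, Pow(35, -1))) = Add(Mul(1331, Rational(1, 1884)), Mul(-2715, Rational(1, 35))) = Add(Rational(1331, 1884), Rational(-543, 7)) = Rational(-1013695, 13188)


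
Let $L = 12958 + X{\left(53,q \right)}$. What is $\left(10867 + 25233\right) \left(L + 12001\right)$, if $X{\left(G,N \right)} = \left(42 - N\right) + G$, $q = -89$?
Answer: $907662300$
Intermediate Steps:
$X{\left(G,N \right)} = 42 + G - N$
$L = 13142$ ($L = 12958 + \left(42 + 53 - -89\right) = 12958 + \left(42 + 53 + 89\right) = 12958 + 184 = 13142$)
$\left(10867 + 25233\right) \left(L + 12001\right) = \left(10867 + 25233\right) \left(13142 + 12001\right) = 36100 \cdot 25143 = 907662300$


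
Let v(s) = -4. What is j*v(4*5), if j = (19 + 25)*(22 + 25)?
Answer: -8272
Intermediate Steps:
j = 2068 (j = 44*47 = 2068)
j*v(4*5) = 2068*(-4) = -8272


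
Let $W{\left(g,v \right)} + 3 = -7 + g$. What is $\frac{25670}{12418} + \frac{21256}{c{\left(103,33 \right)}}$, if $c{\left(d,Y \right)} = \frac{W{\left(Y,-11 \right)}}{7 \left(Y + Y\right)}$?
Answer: $\frac{60974364053}{142807} \approx 4.2697 \cdot 10^{5}$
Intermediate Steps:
$W{\left(g,v \right)} = -10 + g$ ($W{\left(g,v \right)} = -3 + \left(-7 + g\right) = -10 + g$)
$c{\left(d,Y \right)} = \frac{-10 + Y}{14 Y}$ ($c{\left(d,Y \right)} = \frac{-10 + Y}{7 \left(Y + Y\right)} = \frac{-10 + Y}{7 \cdot 2 Y} = \frac{-10 + Y}{14 Y}$)
$\frac{25670}{12418} + \frac{21256}{c{\left(103,33 \right)}} = \frac{25670}{12418} + \frac{21256}{\frac{1}{14} \cdot \frac{1}{33} \left(-10 + 33\right)} = 25670 \cdot \frac{1}{12418} + \frac{21256}{\frac{1}{14} \cdot \frac{1}{33} \cdot 23} = \frac{12835}{6209} + \frac{21256}{\frac{23}{462}} = \frac{12835}{6209} + 21256 \cdot \frac{462}{23} = \frac{12835}{6209} + \frac{9820272}{23} = \frac{60974364053}{142807}$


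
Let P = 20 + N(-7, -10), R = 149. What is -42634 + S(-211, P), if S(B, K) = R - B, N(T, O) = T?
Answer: -42274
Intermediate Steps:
P = 13 (P = 20 - 7 = 13)
S(B, K) = 149 - B
-42634 + S(-211, P) = -42634 + (149 - 1*(-211)) = -42634 + (149 + 211) = -42634 + 360 = -42274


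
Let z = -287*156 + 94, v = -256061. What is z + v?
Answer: -300739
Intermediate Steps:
z = -44678 (z = -44772 + 94 = -44678)
z + v = -44678 - 256061 = -300739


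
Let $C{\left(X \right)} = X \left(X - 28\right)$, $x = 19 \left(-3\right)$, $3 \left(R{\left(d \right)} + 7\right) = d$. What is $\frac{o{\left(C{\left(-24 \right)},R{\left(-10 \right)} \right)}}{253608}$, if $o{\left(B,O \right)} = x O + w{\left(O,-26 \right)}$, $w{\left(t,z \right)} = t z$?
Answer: $\frac{2573}{760824} \approx 0.0033819$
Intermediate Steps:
$R{\left(d \right)} = -7 + \frac{d}{3}$
$x = -57$
$C{\left(X \right)} = X \left(-28 + X\right)$
$o{\left(B,O \right)} = - 83 O$ ($o{\left(B,O \right)} = - 57 O + O \left(-26\right) = - 57 O - 26 O = - 83 O$)
$\frac{o{\left(C{\left(-24 \right)},R{\left(-10 \right)} \right)}}{253608} = \frac{\left(-83\right) \left(-7 + \frac{1}{3} \left(-10\right)\right)}{253608} = - 83 \left(-7 - \frac{10}{3}\right) \frac{1}{253608} = \left(-83\right) \left(- \frac{31}{3}\right) \frac{1}{253608} = \frac{2573}{3} \cdot \frac{1}{253608} = \frac{2573}{760824}$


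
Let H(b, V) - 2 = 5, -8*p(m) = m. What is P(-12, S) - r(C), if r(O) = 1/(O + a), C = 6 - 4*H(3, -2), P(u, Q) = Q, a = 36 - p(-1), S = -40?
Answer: -4448/111 ≈ -40.072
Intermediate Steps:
p(m) = -m/8
a = 287/8 (a = 36 - (-1)*(-1)/8 = 36 - 1*⅛ = 36 - ⅛ = 287/8 ≈ 35.875)
H(b, V) = 7 (H(b, V) = 2 + 5 = 7)
C = -22 (C = 6 - 4*7 = 6 - 28 = -22)
r(O) = 1/(287/8 + O) (r(O) = 1/(O + 287/8) = 1/(287/8 + O))
P(-12, S) - r(C) = -40 - 8/(287 + 8*(-22)) = -40 - 8/(287 - 176) = -40 - 8/111 = -4448/111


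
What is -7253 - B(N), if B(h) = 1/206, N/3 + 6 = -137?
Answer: -1494119/206 ≈ -7253.0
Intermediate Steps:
N = -429 (N = -18 + 3*(-137) = -18 - 411 = -429)
B(h) = 1/206
-7253 - B(N) = -7253 - 1*1/206 = -7253 - 1/206 = -1494119/206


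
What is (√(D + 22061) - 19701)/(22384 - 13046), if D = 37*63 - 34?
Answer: -19701/9338 + √24358/9338 ≈ -2.0931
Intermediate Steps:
D = 2297 (D = 2331 - 34 = 2297)
(√(D + 22061) - 19701)/(22384 - 13046) = (√(2297 + 22061) - 19701)/(22384 - 13046) = (√24358 - 19701)/9338 = (-19701 + √24358)*(1/9338) = -19701/9338 + √24358/9338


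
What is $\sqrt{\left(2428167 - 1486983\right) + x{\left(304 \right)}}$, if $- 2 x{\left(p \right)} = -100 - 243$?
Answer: $\frac{23 \sqrt{7118}}{2} \approx 970.23$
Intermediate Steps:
$x{\left(p \right)} = \frac{343}{2}$ ($x{\left(p \right)} = - \frac{-100 - 243}{2} = \left(- \frac{1}{2}\right) \left(-343\right) = \frac{343}{2}$)
$\sqrt{\left(2428167 - 1486983\right) + x{\left(304 \right)}} = \sqrt{\left(2428167 - 1486983\right) + \frac{343}{2}} = \sqrt{941184 + \frac{343}{2}} = \sqrt{\frac{1882711}{2}} = \frac{23 \sqrt{7118}}{2}$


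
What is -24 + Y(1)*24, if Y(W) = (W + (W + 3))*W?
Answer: 96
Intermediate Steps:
Y(W) = W*(3 + 2*W) (Y(W) = (W + (3 + W))*W = (3 + 2*W)*W = W*(3 + 2*W))
-24 + Y(1)*24 = -24 + (1*(3 + 2*1))*24 = -24 + (1*(3 + 2))*24 = -24 + (1*5)*24 = -24 + 5*24 = -24 + 120 = 96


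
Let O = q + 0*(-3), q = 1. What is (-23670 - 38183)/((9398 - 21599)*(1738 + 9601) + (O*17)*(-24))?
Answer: 61853/138347547 ≈ 0.00044708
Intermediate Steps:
O = 1 (O = 1 + 0*(-3) = 1 + 0 = 1)
(-23670 - 38183)/((9398 - 21599)*(1738 + 9601) + (O*17)*(-24)) = (-23670 - 38183)/((9398 - 21599)*(1738 + 9601) + (1*17)*(-24)) = -61853/(-12201*11339 + 17*(-24)) = -61853/(-138347139 - 408) = -61853/(-138347547) = -61853*(-1/138347547) = 61853/138347547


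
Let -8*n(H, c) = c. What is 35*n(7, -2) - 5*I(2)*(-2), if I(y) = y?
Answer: 115/4 ≈ 28.750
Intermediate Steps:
n(H, c) = -c/8
35*n(7, -2) - 5*I(2)*(-2) = 35*(-⅛*(-2)) - 5*2*(-2) = 35*(¼) - 10*(-2) = 35/4 + 20 = 115/4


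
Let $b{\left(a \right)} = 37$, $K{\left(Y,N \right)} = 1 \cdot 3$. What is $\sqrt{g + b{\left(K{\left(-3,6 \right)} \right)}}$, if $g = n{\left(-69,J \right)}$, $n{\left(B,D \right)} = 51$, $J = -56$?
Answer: $2 \sqrt{22} \approx 9.3808$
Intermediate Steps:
$K{\left(Y,N \right)} = 3$
$g = 51$
$\sqrt{g + b{\left(K{\left(-3,6 \right)} \right)}} = \sqrt{51 + 37} = \sqrt{88} = 2 \sqrt{22}$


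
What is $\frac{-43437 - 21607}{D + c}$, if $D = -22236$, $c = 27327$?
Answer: $- \frac{65044}{5091} \approx -12.776$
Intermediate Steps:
$\frac{-43437 - 21607}{D + c} = \frac{-43437 - 21607}{-22236 + 27327} = - \frac{65044}{5091}$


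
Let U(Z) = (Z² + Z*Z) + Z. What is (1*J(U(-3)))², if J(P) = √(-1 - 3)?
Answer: -4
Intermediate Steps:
U(Z) = Z + 2*Z² (U(Z) = (Z² + Z²) + Z = 2*Z² + Z = Z + 2*Z²)
J(P) = 2*I (J(P) = √(-4) = 2*I)
(1*J(U(-3)))² = (1*(2*I))² = (2*I)² = -4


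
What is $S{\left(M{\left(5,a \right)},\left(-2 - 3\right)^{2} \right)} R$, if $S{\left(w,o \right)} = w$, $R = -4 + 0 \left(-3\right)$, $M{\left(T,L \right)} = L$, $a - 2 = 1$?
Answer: $-12$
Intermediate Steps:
$a = 3$ ($a = 2 + 1 = 3$)
$R = -4$ ($R = -4 + 0 = -4$)
$S{\left(M{\left(5,a \right)},\left(-2 - 3\right)^{2} \right)} R = 3 \left(-4\right) = -12$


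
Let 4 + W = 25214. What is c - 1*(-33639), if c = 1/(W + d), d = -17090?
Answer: 273148681/8120 ≈ 33639.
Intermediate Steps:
W = 25210 (W = -4 + 25214 = 25210)
c = 1/8120 (c = 1/(25210 - 17090) = 1/8120 ≈ 0.00012315)
c - 1*(-33639) = 1/8120 - 1*(-33639) = 1/8120 + 33639 = 273148681/8120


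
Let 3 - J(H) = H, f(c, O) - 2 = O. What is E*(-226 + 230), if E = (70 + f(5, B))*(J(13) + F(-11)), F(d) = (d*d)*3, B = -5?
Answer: 94604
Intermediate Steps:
f(c, O) = 2 + O
J(H) = 3 - H
F(d) = 3*d**2 (F(d) = d**2*3 = 3*d**2)
E = 23651 (E = (70 + (2 - 5))*((3 - 1*13) + 3*(-11)**2) = (70 - 3)*((3 - 13) + 3*121) = 67*(-10 + 363) = 67*353 = 23651)
E*(-226 + 230) = 23651*(-226 + 230) = 23651*4 = 94604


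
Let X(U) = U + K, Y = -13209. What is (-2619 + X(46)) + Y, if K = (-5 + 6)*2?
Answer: -15780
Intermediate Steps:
K = 2 (K = 1*2 = 2)
X(U) = 2 + U (X(U) = U + 2 = 2 + U)
(-2619 + X(46)) + Y = (-2619 + (2 + 46)) - 13209 = (-2619 + 48) - 13209 = -2571 - 13209 = -15780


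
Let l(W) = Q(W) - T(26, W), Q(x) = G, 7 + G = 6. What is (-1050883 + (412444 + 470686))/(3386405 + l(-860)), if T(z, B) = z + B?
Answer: -167753/3387238 ≈ -0.049525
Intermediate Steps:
T(z, B) = B + z
G = -1 (G = -7 + 6 = -1)
Q(x) = -1
l(W) = -27 - W (l(W) = -1 - (W + 26) = -1 - (26 + W) = -1 + (-26 - W) = -27 - W)
(-1050883 + (412444 + 470686))/(3386405 + l(-860)) = (-1050883 + (412444 + 470686))/(3386405 + (-27 - 1*(-860))) = (-1050883 + 883130)/(3386405 + (-27 + 860)) = -167753/(3386405 + 833) = -167753/3387238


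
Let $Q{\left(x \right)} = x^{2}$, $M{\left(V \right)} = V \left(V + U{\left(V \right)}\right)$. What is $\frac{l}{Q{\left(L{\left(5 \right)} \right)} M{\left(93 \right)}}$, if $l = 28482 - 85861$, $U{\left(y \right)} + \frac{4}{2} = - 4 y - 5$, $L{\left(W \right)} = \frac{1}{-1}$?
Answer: $\frac{57379}{26598} \approx 2.1573$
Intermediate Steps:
$L{\left(W \right)} = -1$
$U{\left(y \right)} = -7 - 4 y$ ($U{\left(y \right)} = -2 - \left(5 + 4 y\right) = -7 - 4 y$)
$M{\left(V \right)} = V \left(-7 - 3 V\right)$ ($M{\left(V \right)} = V \left(V - \left(7 + 4 V\right)\right) = V \left(-7 - 3 V\right)$)
$l = -57379$ ($l = 28482 - 85861 = -57379$)
$\frac{l}{Q{\left(L{\left(5 \right)} \right)} M{\left(93 \right)}} = - \frac{57379}{\left(-1\right)^{2} \left(\left(-1\right) 93 \left(7 + 3 \cdot 93\right)\right)} = - \frac{57379}{1 \left(\left(-1\right) 93 \left(7 + 279\right)\right)} = - \frac{57379}{1 \left(\left(-1\right) 93 \cdot 286\right)} = - \frac{57379}{1 \left(-26598\right)} = - \frac{57379}{-26598} = \left(-57379\right) \left(- \frac{1}{26598}\right) = \frac{57379}{26598}$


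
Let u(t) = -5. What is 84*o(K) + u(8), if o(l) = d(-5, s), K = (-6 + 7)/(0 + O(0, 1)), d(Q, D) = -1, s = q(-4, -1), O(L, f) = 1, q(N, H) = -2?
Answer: -89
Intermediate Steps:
s = -2
K = 1 (K = (-6 + 7)/(0 + 1) = 1/1 = 1*1 = 1)
o(l) = -1
84*o(K) + u(8) = 84*(-1) - 5 = -84 - 5 = -89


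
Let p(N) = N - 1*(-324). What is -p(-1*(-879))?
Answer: -1203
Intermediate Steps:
p(N) = 324 + N (p(N) = N + 324 = 324 + N)
-p(-1*(-879)) = -(324 - 1*(-879)) = -(324 + 879) = -1*1203 = -1203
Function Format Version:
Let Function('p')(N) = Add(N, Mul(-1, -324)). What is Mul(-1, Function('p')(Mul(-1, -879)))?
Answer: -1203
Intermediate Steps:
Function('p')(N) = Add(324, N) (Function('p')(N) = Add(N, 324) = Add(324, N))
Mul(-1, Function('p')(Mul(-1, -879))) = Mul(-1, Add(324, Mul(-1, -879))) = Mul(-1, Add(324, 879)) = Mul(-1, 1203) = -1203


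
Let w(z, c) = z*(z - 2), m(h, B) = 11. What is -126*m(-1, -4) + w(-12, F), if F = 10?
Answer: -1218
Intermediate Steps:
w(z, c) = z*(-2 + z)
-126*m(-1, -4) + w(-12, F) = -126*11 - 12*(-2 - 12) = -1386 - 12*(-14) = -1386 + 168 = -1218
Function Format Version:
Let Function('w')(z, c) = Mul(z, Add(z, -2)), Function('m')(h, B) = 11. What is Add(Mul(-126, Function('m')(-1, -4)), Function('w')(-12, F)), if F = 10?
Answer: -1218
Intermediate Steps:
Function('w')(z, c) = Mul(z, Add(-2, z))
Add(Mul(-126, Function('m')(-1, -4)), Function('w')(-12, F)) = Add(Mul(-126, 11), Mul(-12, Add(-2, -12))) = Add(-1386, Mul(-12, -14)) = Add(-1386, 168) = -1218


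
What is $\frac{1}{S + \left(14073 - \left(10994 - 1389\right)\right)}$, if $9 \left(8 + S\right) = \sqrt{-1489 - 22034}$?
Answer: $\frac{120420}{537081041} - \frac{3 i \sqrt{23523}}{537081041} \approx 0.00022421 - 8.567 \cdot 10^{-7} i$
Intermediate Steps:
$S = -8 + \frac{i \sqrt{23523}}{9}$ ($S = -8 + \frac{\sqrt{-1489 - 22034}}{9} = -8 + \frac{\sqrt{-23523}}{9} = -8 + \frac{i \sqrt{23523}}{9} \approx -8.0 + 17.041 i$)
$\frac{1}{S + \left(14073 - \left(10994 - 1389\right)\right)} = \frac{1}{\left(-8 + \frac{i \sqrt{23523}}{9}\right) + \left(14073 - \left(10994 - 1389\right)\right)} = \frac{1}{\left(-8 + \frac{i \sqrt{23523}}{9}\right) + \left(14073 - 9605\right)} = \frac{1}{\left(-8 + \frac{i \sqrt{23523}}{9}\right) + 4468} = \frac{1}{4460 + \frac{i \sqrt{23523}}{9}}$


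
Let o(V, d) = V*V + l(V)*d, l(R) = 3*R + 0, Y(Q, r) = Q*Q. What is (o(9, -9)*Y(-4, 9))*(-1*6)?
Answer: 15552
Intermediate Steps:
Y(Q, r) = Q²
l(R) = 3*R
o(V, d) = V² + 3*V*d (o(V, d) = V*V + (3*V)*d = V² + 3*V*d)
(o(9, -9)*Y(-4, 9))*(-1*6) = ((9*(9 + 3*(-9)))*(-4)²)*(-1*6) = ((9*(9 - 27))*16)*(-6) = ((9*(-18))*16)*(-6) = -162*16*(-6) = -2592*(-6) = 15552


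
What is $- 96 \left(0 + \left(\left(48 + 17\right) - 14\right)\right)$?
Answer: $-4896$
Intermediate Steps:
$- 96 \left(0 + \left(\left(48 + 17\right) - 14\right)\right) = - 96 \left(0 + \left(65 - 14\right)\right) = - 96 \left(0 + 51\right) = \left(-96\right) 51 = -4896$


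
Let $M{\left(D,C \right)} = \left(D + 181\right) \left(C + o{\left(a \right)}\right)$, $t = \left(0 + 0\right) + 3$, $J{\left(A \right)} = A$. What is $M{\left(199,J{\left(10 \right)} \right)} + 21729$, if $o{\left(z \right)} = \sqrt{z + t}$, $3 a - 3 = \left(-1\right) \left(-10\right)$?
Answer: $25529 + \frac{380 \sqrt{66}}{3} \approx 26558.0$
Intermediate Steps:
$a = \frac{13}{3}$ ($a = 1 + \frac{\left(-1\right) \left(-10\right)}{3} = 1 + \frac{1}{3} \cdot 10 = 1 + \frac{10}{3} = \frac{13}{3} \approx 4.3333$)
$t = 3$ ($t = 0 + 3 = 3$)
$o{\left(z \right)} = \sqrt{3 + z}$ ($o{\left(z \right)} = \sqrt{z + 3} = \sqrt{3 + z}$)
$M{\left(D,C \right)} = \left(181 + D\right) \left(C + \frac{\sqrt{66}}{3}\right)$ ($M{\left(D,C \right)} = \left(D + 181\right) \left(C + \sqrt{3 + \frac{13}{3}}\right) = \left(181 + D\right) \left(C + \sqrt{\frac{22}{3}}\right) = \left(181 + D\right) \left(C + \frac{\sqrt{66}}{3}\right)$)
$M{\left(199,J{\left(10 \right)} \right)} + 21729 = \left(181 \cdot 10 + \frac{181 \sqrt{66}}{3} + 10 \cdot 199 + \frac{1}{3} \cdot 199 \sqrt{66}\right) + 21729 = \left(1810 + \frac{181 \sqrt{66}}{3} + 1990 + \frac{199 \sqrt{66}}{3}\right) + 21729 = \left(3800 + \frac{380 \sqrt{66}}{3}\right) + 21729 = 25529 + \frac{380 \sqrt{66}}{3}$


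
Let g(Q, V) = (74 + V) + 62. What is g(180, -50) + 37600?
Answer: 37686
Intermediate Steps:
g(Q, V) = 136 + V
g(180, -50) + 37600 = (136 - 50) + 37600 = 86 + 37600 = 37686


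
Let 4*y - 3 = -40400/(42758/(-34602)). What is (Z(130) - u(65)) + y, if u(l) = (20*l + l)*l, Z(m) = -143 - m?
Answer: -6911728431/85516 ≈ -80824.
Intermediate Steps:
y = 699024537/85516 (y = 3/4 + (-40400/(42758/(-34602)))/4 = 3/4 + (-40400/(42758*(-1/34602)))/4 = 3/4 + (-40400/(-21379/17301))/4 = 3/4 + (-40400*(-17301/21379))/4 = 3/4 + (1/4)*(698960400/21379) = 3/4 + 174740100/21379 = 699024537/85516 ≈ 8174.2)
u(l) = 21*l**2 (u(l) = (21*l)*l = 21*l**2)
(Z(130) - u(65)) + y = ((-143 - 1*130) - 21*65**2) + 699024537/85516 = ((-143 - 130) - 21*4225) + 699024537/85516 = (-273 - 1*88725) + 699024537/85516 = (-273 - 88725) + 699024537/85516 = -88998 + 699024537/85516 = -6911728431/85516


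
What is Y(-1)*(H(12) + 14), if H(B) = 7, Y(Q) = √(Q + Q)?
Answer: 21*I*√2 ≈ 29.698*I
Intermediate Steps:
Y(Q) = √2*√Q (Y(Q) = √(2*Q) = √2*√Q)
Y(-1)*(H(12) + 14) = (√2*√(-1))*(7 + 14) = (√2*I)*21 = (I*√2)*21 = 21*I*√2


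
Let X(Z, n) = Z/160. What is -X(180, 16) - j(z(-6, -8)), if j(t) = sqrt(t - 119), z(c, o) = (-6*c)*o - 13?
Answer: -9/8 - 2*I*sqrt(105) ≈ -1.125 - 20.494*I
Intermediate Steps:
X(Z, n) = Z/160 (X(Z, n) = Z*(1/160) = Z/160)
z(c, o) = -13 - 6*c*o (z(c, o) = -6*c*o - 13 = -13 - 6*c*o)
j(t) = sqrt(-119 + t)
-X(180, 16) - j(z(-6, -8)) = -180/160 - sqrt(-119 + (-13 - 6*(-6)*(-8))) = -1*9/8 - sqrt(-119 + (-13 - 288)) = -9/8 - sqrt(-119 - 301) = -9/8 - sqrt(-420) = -9/8 - 2*I*sqrt(105)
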